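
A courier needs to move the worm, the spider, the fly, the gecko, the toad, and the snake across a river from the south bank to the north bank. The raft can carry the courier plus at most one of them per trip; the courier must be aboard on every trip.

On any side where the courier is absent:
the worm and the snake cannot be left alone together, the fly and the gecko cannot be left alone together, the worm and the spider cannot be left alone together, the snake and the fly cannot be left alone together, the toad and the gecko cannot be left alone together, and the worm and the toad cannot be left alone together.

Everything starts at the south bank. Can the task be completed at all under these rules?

Whatever the first load, the items left behind include a forbidden pair without the courier. No opening move is safe, so no plan exists.

No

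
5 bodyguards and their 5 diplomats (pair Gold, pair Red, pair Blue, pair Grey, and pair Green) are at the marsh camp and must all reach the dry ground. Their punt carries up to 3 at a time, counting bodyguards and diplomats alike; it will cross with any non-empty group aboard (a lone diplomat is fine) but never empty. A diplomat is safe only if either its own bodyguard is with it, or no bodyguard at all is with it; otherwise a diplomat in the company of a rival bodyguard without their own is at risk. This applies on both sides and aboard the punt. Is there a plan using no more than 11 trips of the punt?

Yes — this plan uses 11 crossings (≤ 11):
1. bodyguard Gold and diplomat Gold cross → the dry ground.
2. bodyguard Gold crosses ← the marsh camp.
3. diplomat Blue, diplomat Grey, and diplomat Red cross → the dry ground.
4. diplomat Gold crosses ← the marsh camp.
5. bodyguard Blue, bodyguard Grey, and bodyguard Red cross → the dry ground.
6. bodyguard Red and diplomat Red cross ← the marsh camp.
7. bodyguard Gold, bodyguard Green, and bodyguard Red cross → the dry ground.
8. diplomat Blue crosses ← the marsh camp.
9. diplomat Gold and diplomat Red cross → the dry ground.
10. diplomat Gold crosses ← the marsh camp.
11. diplomat Blue, diplomat Gold, and diplomat Green cross → the dry ground.

Yes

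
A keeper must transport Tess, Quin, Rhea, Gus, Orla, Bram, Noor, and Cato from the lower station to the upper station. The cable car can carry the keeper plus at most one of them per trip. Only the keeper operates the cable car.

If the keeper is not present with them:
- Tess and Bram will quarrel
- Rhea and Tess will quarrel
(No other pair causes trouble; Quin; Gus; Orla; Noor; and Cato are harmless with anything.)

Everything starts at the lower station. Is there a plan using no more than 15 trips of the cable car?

No

Counting alone: the keeper can take at most 1 across per trip to the upper station, so moving all 8 needs at least 8 loaded trips out, with a return between consecutive ones — at least 15 crossings.
The safety rule pushes this higher. Following every safe sequence of crossings, the most of the 8 that can be at the upper station as the cable car arrives there on crossing 15 is 7 — never all 8.
So the move cannot be finished within 15 crossings. (The shortest complete plan takes 17:)
1. Keeper goes to the upper station with Tess.  [the lower station: Bram, Cato, Gus, Noor, Orla, Quin, Rhea | the upper station: Tess]
2. Keeper goes back to the lower station alone.  [the lower station: Bram, Cato, Gus, Noor, Orla, Quin, Rhea | the upper station: Tess]
3. Keeper goes to the upper station with Quin.  [the lower station: Bram, Cato, Gus, Noor, Orla, Rhea | the upper station: Quin, Tess]
4. Keeper goes back to the lower station alone.  [the lower station: Bram, Cato, Gus, Noor, Orla, Rhea | the upper station: Quin, Tess]
5. Keeper goes to the upper station with Rhea.  [the lower station: Bram, Cato, Gus, Noor, Orla | the upper station: Quin, Rhea, Tess]
6. Keeper goes back to the lower station with Tess.  [the lower station: Bram, Cato, Gus, Noor, Orla, Tess | the upper station: Quin, Rhea]
7. Keeper goes to the upper station with Bram.  [the lower station: Cato, Gus, Noor, Orla, Tess | the upper station: Bram, Quin, Rhea]
8. Keeper goes back to the lower station alone.  [the lower station: Cato, Gus, Noor, Orla, Tess | the upper station: Bram, Quin, Rhea]
9. Keeper goes to the upper station with Gus.  [the lower station: Cato, Noor, Orla, Tess | the upper station: Bram, Gus, Quin, Rhea]
10. Keeper goes back to the lower station alone.  [the lower station: Cato, Noor, Orla, Tess | the upper station: Bram, Gus, Quin, Rhea]
11. Keeper goes to the upper station with Orla.  [the lower station: Cato, Noor, Tess | the upper station: Bram, Gus, Orla, Quin, Rhea]
12. Keeper goes back to the lower station alone.  [the lower station: Cato, Noor, Tess | the upper station: Bram, Gus, Orla, Quin, Rhea]
13. Keeper goes to the upper station with Noor.  [the lower station: Cato, Tess | the upper station: Bram, Gus, Noor, Orla, Quin, Rhea]
14. Keeper goes back to the lower station alone.  [the lower station: Cato, Tess | the upper station: Bram, Gus, Noor, Orla, Quin, Rhea]
15. Keeper goes to the upper station with Cato.  [the lower station: Tess | the upper station: Bram, Cato, Gus, Noor, Orla, Quin, Rhea]
16. Keeper goes back to the lower station alone.  [the lower station: Tess | the upper station: Bram, Cato, Gus, Noor, Orla, Quin, Rhea]
17. Keeper goes to the upper station with Tess.  [the lower station: — | the upper station: Bram, Cato, Gus, Noor, Orla, Quin, Rhea, Tess]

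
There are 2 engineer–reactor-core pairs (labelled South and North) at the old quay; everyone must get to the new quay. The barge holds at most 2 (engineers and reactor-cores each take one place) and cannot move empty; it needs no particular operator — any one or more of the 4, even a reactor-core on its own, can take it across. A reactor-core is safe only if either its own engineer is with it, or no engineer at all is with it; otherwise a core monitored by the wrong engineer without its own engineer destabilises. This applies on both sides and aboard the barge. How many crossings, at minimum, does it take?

Counting alone: each trip to the new quay takes at most 2 across and each return brings at least 1 back, so after t trips out (and t−1 returns) at most 2t − (t−1) of the 4 are across; that first reaches 4 at t = 3, so at least 5 crossings are needed.
The plan below uses exactly 5 crossings, so it is optimal:
1. engineer South and reactor-core South cross → the new quay.
2. engineer South crosses ← the old quay.
3. engineer North and engineer South cross → the new quay.
4. engineer North crosses ← the old quay.
5. engineer North and reactor-core North cross → the new quay.

5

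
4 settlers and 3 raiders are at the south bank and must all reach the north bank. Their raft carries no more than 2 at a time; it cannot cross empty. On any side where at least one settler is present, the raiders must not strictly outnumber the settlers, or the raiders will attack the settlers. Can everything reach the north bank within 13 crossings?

Yes — this plan uses 11 crossings (≤ 13):
1. 2 raiders → the north bank.  (the south bank: 4S 1R; the north bank: 0S 2R)
2. 1 raider ← the south bank.  (the south bank: 4S 2R; the north bank: 0S 1R)
3. 2 raiders → the north bank.  (the south bank: 4S 0R; the north bank: 0S 3R)
4. 1 raider ← the south bank.  (the south bank: 4S 1R; the north bank: 0S 2R)
5. 2 settlers → the north bank.  (the south bank: 2S 1R; the north bank: 2S 2R)
6. 1 raider ← the south bank.  (the south bank: 2S 2R; the north bank: 2S 1R)
7. 1 settler and 1 raider → the north bank.  (the south bank: 1S 1R; the north bank: 3S 2R)
8. 1 settler ← the south bank.  (the south bank: 2S 1R; the north bank: 2S 2R)
9. 1 settler and 1 raider → the north bank.  (the south bank: 1S 0R; the north bank: 3S 3R)
10. 1 raider ← the south bank.  (the south bank: 1S 1R; the north bank: 3S 2R)
11. 1 settler and 1 raider → the north bank.  (the south bank: 0S 0R; the north bank: 4S 3R)

Yes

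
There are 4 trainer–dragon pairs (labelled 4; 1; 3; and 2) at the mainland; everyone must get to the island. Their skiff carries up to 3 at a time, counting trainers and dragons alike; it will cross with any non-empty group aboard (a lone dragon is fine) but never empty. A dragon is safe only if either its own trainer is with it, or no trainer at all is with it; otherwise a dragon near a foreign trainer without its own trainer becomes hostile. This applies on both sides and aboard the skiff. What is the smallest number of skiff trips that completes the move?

9

Counting alone: each trip to the island takes at most 3 across and each return brings at least 1 back, so after t trips out (and t−1 returns) at most 3t − (t−1) of the 8 are across; that first reaches 8 at t = 4, so at least 7 crossings are needed.
The safety rule pushes this higher. Following every safe sequence of crossings, the most of the 8 that can be at the island as the skiff arrives there on crossing 7 is 7 — never all 8.
So no plan with fewer than 9 crossings exists, and this one achieves 9:
1. dragon 4 and trainer 4 cross → the island.
2. trainer 4 crosses ← the mainland.
3. dragon 1, trainer 1, and trainer 4 cross → the island.
4. dragon 4 and trainer 4 cross ← the mainland.
5. trainer 2, trainer 3, and trainer 4 cross → the island.
6. dragon 1 crosses ← the mainland.
7. dragon 1 and dragon 4 cross → the island.
8. dragon 4 crosses ← the mainland.
9. dragon 2, dragon 3, and dragon 4 cross → the island.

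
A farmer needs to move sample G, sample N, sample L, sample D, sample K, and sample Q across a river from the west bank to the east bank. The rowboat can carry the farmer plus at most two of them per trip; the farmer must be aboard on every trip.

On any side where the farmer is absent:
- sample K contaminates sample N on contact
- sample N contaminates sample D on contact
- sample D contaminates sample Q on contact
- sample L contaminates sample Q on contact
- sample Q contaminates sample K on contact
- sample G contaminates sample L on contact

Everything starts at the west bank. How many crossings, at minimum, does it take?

Whatever the first load, the items left behind include a forbidden pair without the farmer. No opening move is safe, so no plan exists.

impossible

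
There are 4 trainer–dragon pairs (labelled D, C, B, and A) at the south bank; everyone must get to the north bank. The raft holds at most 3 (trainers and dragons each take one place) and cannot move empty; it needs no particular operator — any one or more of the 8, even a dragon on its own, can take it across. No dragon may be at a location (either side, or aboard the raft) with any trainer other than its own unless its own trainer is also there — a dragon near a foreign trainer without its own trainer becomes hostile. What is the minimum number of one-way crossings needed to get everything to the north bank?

Counting alone: each trip to the north bank takes at most 3 across and each return brings at least 1 back, so after t trips out (and t−1 returns) at most 3t − (t−1) of the 8 are across; that first reaches 8 at t = 4, so at least 7 crossings are needed.
The safety rule pushes this higher. Following every safe sequence of crossings, the most of the 8 that can be at the north bank as the raft arrives there on crossing 7 is 7 — never all 8.
So no plan with fewer than 9 crossings exists, and this one achieves 9:
1. dragon D and trainer D cross → the north bank.
2. trainer D crosses ← the south bank.
3. dragon C, trainer C, and trainer D cross → the north bank.
4. dragon D and trainer D cross ← the south bank.
5. trainer A, trainer B, and trainer D cross → the north bank.
6. dragon C crosses ← the south bank.
7. dragon C and dragon D cross → the north bank.
8. dragon D crosses ← the south bank.
9. dragon A, dragon B, and dragon D cross → the north bank.

9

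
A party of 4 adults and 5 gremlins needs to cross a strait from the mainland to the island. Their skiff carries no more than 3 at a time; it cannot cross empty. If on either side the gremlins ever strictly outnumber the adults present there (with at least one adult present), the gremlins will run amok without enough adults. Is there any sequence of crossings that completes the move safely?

No

The gremlins already outnumber the adults at the mainland before anyone moves, so the starting position itself is disallowed.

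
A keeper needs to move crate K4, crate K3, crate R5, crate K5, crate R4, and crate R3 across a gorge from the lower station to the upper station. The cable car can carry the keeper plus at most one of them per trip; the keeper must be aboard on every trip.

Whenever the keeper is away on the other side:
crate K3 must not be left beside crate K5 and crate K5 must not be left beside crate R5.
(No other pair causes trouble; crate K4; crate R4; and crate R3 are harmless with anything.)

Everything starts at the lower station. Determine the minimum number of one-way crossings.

13

Counting alone: the keeper can take at most 1 across per trip to the upper station, so moving all 6 needs at least 6 loaded trips out, with a return between consecutive ones — at least 11 crossings.
The safety rule pushes this higher. Following every safe sequence of crossings, the most of the 6 that can be at the upper station as the cable car arrives there on crossing 11 is 5 — never all 6.
So no plan with fewer than 13 crossings exists, and this one achieves 13:
1. Keeper goes to the upper station with crate K5.
2. Keeper goes back to the lower station alone.
3. Keeper goes to the upper station with crate K4.
4. Keeper goes back to the lower station alone.
5. Keeper goes to the upper station with crate K3.
6. Keeper goes back to the lower station with crate K5.
7. Keeper goes to the upper station with crate R5.
8. Keeper goes back to the lower station alone.
9. Keeper goes to the upper station with crate R4.
10. Keeper goes back to the lower station alone.
11. Keeper goes to the upper station with crate R3.
12. Keeper goes back to the lower station alone.
13. Keeper goes to the upper station with crate K5.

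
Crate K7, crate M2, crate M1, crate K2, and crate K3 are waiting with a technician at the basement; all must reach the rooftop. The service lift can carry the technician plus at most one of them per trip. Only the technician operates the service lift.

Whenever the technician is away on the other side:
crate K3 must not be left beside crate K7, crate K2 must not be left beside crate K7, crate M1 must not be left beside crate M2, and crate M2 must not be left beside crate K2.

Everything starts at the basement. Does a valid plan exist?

No

Whatever the first load, the items left behind include a forbidden pair without the technician. No opening move is safe, so no plan exists.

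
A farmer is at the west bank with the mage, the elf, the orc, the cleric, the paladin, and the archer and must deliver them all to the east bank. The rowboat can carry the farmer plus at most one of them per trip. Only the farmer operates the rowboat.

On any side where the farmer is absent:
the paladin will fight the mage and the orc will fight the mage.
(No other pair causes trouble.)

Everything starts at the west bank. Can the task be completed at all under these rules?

Yes

1. Farmer goes to the east bank with the mage.
2. Farmer goes back to the west bank alone.
3. Farmer goes to the east bank with the elf.
4. Farmer goes back to the west bank alone.
5. Farmer goes to the east bank with the orc.
6. Farmer goes back to the west bank with the mage.
7. Farmer goes to the east bank with the paladin.
8. Farmer goes back to the west bank alone.
9. Farmer goes to the east bank with the cleric.
10. Farmer goes back to the west bank alone.
11. Farmer goes to the east bank with the archer.
12. Farmer goes back to the west bank alone.
13. Farmer goes to the east bank with the mage.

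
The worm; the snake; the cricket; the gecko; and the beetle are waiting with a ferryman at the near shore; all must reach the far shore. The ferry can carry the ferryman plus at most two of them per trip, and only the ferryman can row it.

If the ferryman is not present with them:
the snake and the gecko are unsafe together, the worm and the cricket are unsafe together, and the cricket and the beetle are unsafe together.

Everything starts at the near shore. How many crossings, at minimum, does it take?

5

Counting alone: the ferryman can take at most 2 across per trip to the far shore, so moving all 5 needs at least 3 loaded trips out, with a return between consecutive ones — at least 5 crossings.
The plan below uses exactly 5 crossings, so it is optimal:
1. Ferryman goes to the far shore with the cricket and the snake.
2. Ferryman goes back to the near shore alone.
3. Ferryman goes to the far shore with the beetle and the worm.
4. Ferryman goes back to the near shore with the cricket.
5. Ferryman goes to the far shore with the cricket and the gecko.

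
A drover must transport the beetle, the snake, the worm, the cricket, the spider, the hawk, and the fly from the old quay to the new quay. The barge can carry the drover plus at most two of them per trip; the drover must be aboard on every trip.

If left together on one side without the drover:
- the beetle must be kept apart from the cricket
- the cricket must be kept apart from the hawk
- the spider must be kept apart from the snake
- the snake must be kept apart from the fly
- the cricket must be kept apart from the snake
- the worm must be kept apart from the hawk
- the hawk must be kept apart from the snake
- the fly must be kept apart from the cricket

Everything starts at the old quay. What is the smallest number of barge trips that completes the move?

Whatever the first load, the items left behind include a forbidden pair without the drover. No opening move is safe, so no plan exists.

impossible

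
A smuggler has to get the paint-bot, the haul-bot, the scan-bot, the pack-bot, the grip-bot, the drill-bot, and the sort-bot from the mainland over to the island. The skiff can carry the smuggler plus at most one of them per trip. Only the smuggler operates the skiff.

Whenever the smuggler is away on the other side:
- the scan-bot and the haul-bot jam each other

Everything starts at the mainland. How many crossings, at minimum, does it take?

Counting alone: the smuggler can take at most 1 across per trip to the island, so moving all 7 needs at least 7 loaded trips out, with a return between consecutive ones — at least 13 crossings.
The plan below uses exactly 13 crossings, so it is optimal:
1. Smuggler goes to the island with the haul-bot.  [the mainland: the drill-bot, the grip-bot, the pack-bot, the paint-bot, the scan-bot, the sort-bot | the island: the haul-bot]
2. Smuggler goes back to the mainland alone.  [the mainland: the drill-bot, the grip-bot, the pack-bot, the paint-bot, the scan-bot, the sort-bot | the island: the haul-bot]
3. Smuggler goes to the island with the paint-bot.  [the mainland: the drill-bot, the grip-bot, the pack-bot, the scan-bot, the sort-bot | the island: the haul-bot, the paint-bot]
4. Smuggler goes back to the mainland alone.  [the mainland: the drill-bot, the grip-bot, the pack-bot, the scan-bot, the sort-bot | the island: the haul-bot, the paint-bot]
5. Smuggler goes to the island with the pack-bot.  [the mainland: the drill-bot, the grip-bot, the scan-bot, the sort-bot | the island: the haul-bot, the pack-bot, the paint-bot]
6. Smuggler goes back to the mainland alone.  [the mainland: the drill-bot, the grip-bot, the scan-bot, the sort-bot | the island: the haul-bot, the pack-bot, the paint-bot]
7. Smuggler goes to the island with the grip-bot.  [the mainland: the drill-bot, the scan-bot, the sort-bot | the island: the grip-bot, the haul-bot, the pack-bot, the paint-bot]
8. Smuggler goes back to the mainland alone.  [the mainland: the drill-bot, the scan-bot, the sort-bot | the island: the grip-bot, the haul-bot, the pack-bot, the paint-bot]
9. Smuggler goes to the island with the drill-bot.  [the mainland: the scan-bot, the sort-bot | the island: the drill-bot, the grip-bot, the haul-bot, the pack-bot, the paint-bot]
10. Smuggler goes back to the mainland alone.  [the mainland: the scan-bot, the sort-bot | the island: the drill-bot, the grip-bot, the haul-bot, the pack-bot, the paint-bot]
11. Smuggler goes to the island with the sort-bot.  [the mainland: the scan-bot | the island: the drill-bot, the grip-bot, the haul-bot, the pack-bot, the paint-bot, the sort-bot]
12. Smuggler goes back to the mainland alone.  [the mainland: the scan-bot | the island: the drill-bot, the grip-bot, the haul-bot, the pack-bot, the paint-bot, the sort-bot]
13. Smuggler goes to the island with the scan-bot.  [the mainland: — | the island: the drill-bot, the grip-bot, the haul-bot, the pack-bot, the paint-bot, the scan-bot, the sort-bot]

13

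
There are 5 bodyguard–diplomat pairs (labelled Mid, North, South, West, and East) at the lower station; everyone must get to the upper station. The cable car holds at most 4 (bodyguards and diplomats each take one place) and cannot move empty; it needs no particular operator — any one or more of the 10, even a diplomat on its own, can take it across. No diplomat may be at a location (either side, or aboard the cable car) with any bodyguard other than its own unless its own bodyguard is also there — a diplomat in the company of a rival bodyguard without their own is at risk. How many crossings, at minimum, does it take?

Counting alone: each trip to the upper station takes at most 4 across and each return brings at least 1 back, so after t trips out (and t−1 returns) at most 4t − (t−1) of the 10 are across; that first reaches 10 at t = 3, so at least 5 crossings are needed.
The safety rule pushes this higher. Following every safe sequence of crossings, the most of the 10 that can be at the upper station as the cable car arrives there on crossing 5 is 9 — never all 10.
So no plan with fewer than 7 crossings exists, and this one achieves 7:
1. bodyguard Mid and diplomat Mid cross → the upper station.
2. bodyguard Mid crosses ← the lower station.
3. diplomat East, diplomat North, diplomat South, and diplomat West cross → the upper station.
4. diplomat Mid crosses ← the lower station.
5. bodyguard East, bodyguard North, bodyguard South, and bodyguard West cross → the upper station.
6. bodyguard North and diplomat North cross ← the lower station.
7. bodyguard Mid, bodyguard North, diplomat Mid, and diplomat North cross → the upper station.

7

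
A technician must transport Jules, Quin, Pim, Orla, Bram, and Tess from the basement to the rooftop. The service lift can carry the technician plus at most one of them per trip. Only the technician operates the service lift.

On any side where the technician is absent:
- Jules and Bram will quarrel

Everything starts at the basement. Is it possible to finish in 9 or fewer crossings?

No

Counting alone: the technician can take at most 1 across per trip to the rooftop, so moving all 6 needs at least 6 loaded trips out, with a return between consecutive ones — at least 11 crossings.
Since 9 < 11, 9 crossings cannot be enough. (The shortest complete plan in fact takes 11:)
1. Technician goes to the rooftop with Jules.  [the basement: Bram, Orla, Pim, Quin, Tess | the rooftop: Jules]
2. Technician goes back to the basement alone.  [the basement: Bram, Orla, Pim, Quin, Tess | the rooftop: Jules]
3. Technician goes to the rooftop with Quin.  [the basement: Bram, Orla, Pim, Tess | the rooftop: Jules, Quin]
4. Technician goes back to the basement alone.  [the basement: Bram, Orla, Pim, Tess | the rooftop: Jules, Quin]
5. Technician goes to the rooftop with Pim.  [the basement: Bram, Orla, Tess | the rooftop: Jules, Pim, Quin]
6. Technician goes back to the basement alone.  [the basement: Bram, Orla, Tess | the rooftop: Jules, Pim, Quin]
7. Technician goes to the rooftop with Orla.  [the basement: Bram, Tess | the rooftop: Jules, Orla, Pim, Quin]
8. Technician goes back to the basement alone.  [the basement: Bram, Tess | the rooftop: Jules, Orla, Pim, Quin]
9. Technician goes to the rooftop with Tess.  [the basement: Bram | the rooftop: Jules, Orla, Pim, Quin, Tess]
10. Technician goes back to the basement alone.  [the basement: Bram | the rooftop: Jules, Orla, Pim, Quin, Tess]
11. Technician goes to the rooftop with Bram.  [the basement: — | the rooftop: Bram, Jules, Orla, Pim, Quin, Tess]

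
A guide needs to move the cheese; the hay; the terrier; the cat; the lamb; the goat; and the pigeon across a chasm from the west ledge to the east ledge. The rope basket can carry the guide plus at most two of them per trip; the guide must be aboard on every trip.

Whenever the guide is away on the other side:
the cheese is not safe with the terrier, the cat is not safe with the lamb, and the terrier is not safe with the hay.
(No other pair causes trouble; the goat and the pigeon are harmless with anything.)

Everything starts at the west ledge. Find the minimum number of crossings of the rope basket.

7

Counting alone: the guide can take at most 2 across per trip to the east ledge, so moving all 7 needs at least 4 loaded trips out, with a return between consecutive ones — at least 7 crossings.
The plan below uses exactly 7 crossings, so it is optimal:
1. Guide goes to the east ledge with the cat and the terrier.
2. Guide goes back to the west ledge alone.
3. Guide goes to the east ledge with the cheese and the hay.
4. Guide goes back to the west ledge with the terrier.
5. Guide goes to the east ledge with the goat and the pigeon.
6. Guide goes back to the west ledge alone.
7. Guide goes to the east ledge with the lamb and the terrier.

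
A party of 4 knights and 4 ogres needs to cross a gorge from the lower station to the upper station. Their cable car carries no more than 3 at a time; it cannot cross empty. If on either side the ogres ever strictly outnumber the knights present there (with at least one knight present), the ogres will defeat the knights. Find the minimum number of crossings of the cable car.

9

Counting alone: each trip to the upper station takes at most 3 across and each return brings at least 1 back, so after t trips out (and t−1 returns) at most 3t − (t−1) of the 8 are across; that first reaches 8 at t = 4, so at least 7 crossings are needed.
The safety rule pushes this higher. Following every safe sequence of crossings, the most of the 8 that can be at the upper station as the cable car arrives there on crossing 7 is 7 — never all 8.
So no plan with fewer than 9 crossings exists, and this one achieves 9:
1. 2 ogres → the upper station.  (the lower station: 4K 2O; the upper station: 0K 2O)
2. 1 ogre ← the lower station.  (the lower station: 4K 3O; the upper station: 0K 1O)
3. 3 ogres → the upper station.  (the lower station: 4K 0O; the upper station: 0K 4O)
4. 1 ogre ← the lower station.  (the lower station: 4K 1O; the upper station: 0K 3O)
5. 3 knights → the upper station.  (the lower station: 1K 1O; the upper station: 3K 3O)
6. 1 knight and 1 ogre ← the lower station.  (the lower station: 2K 2O; the upper station: 2K 2O)
7. 2 knights → the upper station.  (the lower station: 0K 2O; the upper station: 4K 2O)
8. 1 ogre ← the lower station.  (the lower station: 0K 3O; the upper station: 4K 1O)
9. 3 ogres → the upper station.  (the lower station: 0K 0O; the upper station: 4K 4O)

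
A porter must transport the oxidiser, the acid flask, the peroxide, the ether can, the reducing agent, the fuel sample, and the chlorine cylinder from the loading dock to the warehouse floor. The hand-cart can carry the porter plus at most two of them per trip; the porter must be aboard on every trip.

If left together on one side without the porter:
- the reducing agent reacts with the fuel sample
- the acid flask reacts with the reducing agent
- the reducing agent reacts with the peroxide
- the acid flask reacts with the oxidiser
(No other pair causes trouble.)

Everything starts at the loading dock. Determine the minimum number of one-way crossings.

7

Counting alone: the porter can take at most 2 across per trip to the warehouse floor, so moving all 7 needs at least 4 loaded trips out, with a return between consecutive ones — at least 7 crossings.
The plan below uses exactly 7 crossings, so it is optimal:
1. Porter goes to the warehouse floor with the oxidiser and the reducing agent.
2. Porter goes back to the loading dock alone.
3. Porter goes to the warehouse floor with the chlorine cylinder and the ether can.
4. Porter goes back to the loading dock alone.
5. Porter goes to the warehouse floor with the fuel sample and the peroxide.
6. Porter goes back to the loading dock with the reducing agent.
7. Porter goes to the warehouse floor with the acid flask and the reducing agent.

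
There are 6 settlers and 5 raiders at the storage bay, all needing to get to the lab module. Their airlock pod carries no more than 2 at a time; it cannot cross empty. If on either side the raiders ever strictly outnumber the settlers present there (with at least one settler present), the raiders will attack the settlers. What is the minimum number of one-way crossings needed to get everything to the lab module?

Counting alone: each trip to the lab module takes at most 2 across and each return brings at least 1 back, so after t trips out (and t−1 returns) at most 2t − (t−1) of the 11 are across; that first reaches 11 at t = 10, so at least 19 crossings are needed.
The plan below uses exactly 19 crossings, so it is optimal:
1. 2 raiders → the lab module.  (the storage bay: 6S 3R; the lab module: 0S 2R)
2. 1 raider ← the storage bay.  (the storage bay: 6S 4R; the lab module: 0S 1R)
3. 2 raiders → the lab module.  (the storage bay: 6S 2R; the lab module: 0S 3R)
4. 1 raider ← the storage bay.  (the storage bay: 6S 3R; the lab module: 0S 2R)
5. 2 settlers → the lab module.  (the storage bay: 4S 3R; the lab module: 2S 2R)
6. 1 raider ← the storage bay.  (the storage bay: 4S 4R; the lab module: 2S 1R)
7. 1 settler and 1 raider → the lab module.  (the storage bay: 3S 3R; the lab module: 3S 2R)
8. 1 settler ← the storage bay.  (the storage bay: 4S 3R; the lab module: 2S 2R)
9. 1 settler and 1 raider → the lab module.  (the storage bay: 3S 2R; the lab module: 3S 3R)
10. 1 raider ← the storage bay.  (the storage bay: 3S 3R; the lab module: 3S 2R)
11. 1 settler and 1 raider → the lab module.  (the storage bay: 2S 2R; the lab module: 4S 3R)
12. 1 settler ← the storage bay.  (the storage bay: 3S 2R; the lab module: 3S 3R)
13. 1 settler and 1 raider → the lab module.  (the storage bay: 2S 1R; the lab module: 4S 4R)
14. 1 raider ← the storage bay.  (the storage bay: 2S 2R; the lab module: 4S 3R)
15. 1 settler and 1 raider → the lab module.  (the storage bay: 1S 1R; the lab module: 5S 4R)
16. 1 settler ← the storage bay.  (the storage bay: 2S 1R; the lab module: 4S 4R)
17. 1 settler and 1 raider → the lab module.  (the storage bay: 1S 0R; the lab module: 5S 5R)
18. 1 raider ← the storage bay.  (the storage bay: 1S 1R; the lab module: 5S 4R)
19. 1 settler and 1 raider → the lab module.  (the storage bay: 0S 0R; the lab module: 6S 5R)

19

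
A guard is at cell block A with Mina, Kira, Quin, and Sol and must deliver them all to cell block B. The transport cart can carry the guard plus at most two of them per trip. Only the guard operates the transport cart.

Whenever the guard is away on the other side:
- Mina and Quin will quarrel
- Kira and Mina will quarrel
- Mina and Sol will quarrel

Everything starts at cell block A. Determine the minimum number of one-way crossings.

5

Counting alone: the guard can take at most 2 across per trip to cell block B, so moving all 4 needs at least 2 loaded trips out, with a return between consecutive ones — at least 3 crossings.
The safety rule pushes this higher. Following every safe sequence of crossings, the most of the 4 that can be at cell block B as the transport cart arrives there on crossing 3 is 3 — never all 4.
So no plan with fewer than 5 crossings exists, and this one achieves 5:
1. Guard goes to cell block B with Mina.  [cell block A: Kira, Quin, Sol | cell block B: Mina]
2. Guard goes back to cell block A alone.  [cell block A: Kira, Quin, Sol | cell block B: Mina]
3. Guard goes to cell block B with Kira and Quin.  [cell block A: Sol | cell block B: Kira, Mina, Quin]
4. Guard goes back to cell block A with Mina.  [cell block A: Mina, Sol | cell block B: Kira, Quin]
5. Guard goes to cell block B with Mina and Sol.  [cell block A: — | cell block B: Kira, Mina, Quin, Sol]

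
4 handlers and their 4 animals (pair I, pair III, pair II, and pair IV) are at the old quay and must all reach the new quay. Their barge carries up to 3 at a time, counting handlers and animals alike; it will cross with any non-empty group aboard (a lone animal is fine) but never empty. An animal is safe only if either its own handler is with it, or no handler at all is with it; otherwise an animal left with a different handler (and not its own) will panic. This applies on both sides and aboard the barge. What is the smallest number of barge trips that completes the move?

Counting alone: each trip to the new quay takes at most 3 across and each return brings at least 1 back, so after t trips out (and t−1 returns) at most 3t − (t−1) of the 8 are across; that first reaches 8 at t = 4, so at least 7 crossings are needed.
The safety rule pushes this higher. Following every safe sequence of crossings, the most of the 8 that can be at the new quay as the barge arrives there on crossing 7 is 7 — never all 8.
So no plan with fewer than 9 crossings exists, and this one achieves 9:
1. animal I and handler I cross → the new quay.
2. handler I crosses ← the old quay.
3. animal III, handler I, and handler III cross → the new quay.
4. animal I and handler I cross ← the old quay.
5. handler I, handler II, and handler IV cross → the new quay.
6. animal III crosses ← the old quay.
7. animal I and animal III cross → the new quay.
8. animal I crosses ← the old quay.
9. animal I, animal II, and animal IV cross → the new quay.

9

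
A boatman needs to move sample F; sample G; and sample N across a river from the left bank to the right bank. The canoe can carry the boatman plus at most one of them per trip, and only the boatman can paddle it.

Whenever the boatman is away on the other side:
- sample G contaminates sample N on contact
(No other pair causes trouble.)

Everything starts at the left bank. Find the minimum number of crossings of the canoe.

Counting alone: the boatman can take at most 1 across per trip to the right bank, so moving all 3 needs at least 3 loaded trips out, with a return between consecutive ones — at least 5 crossings.
The plan below uses exactly 5 crossings, so it is optimal:
1. Boatman goes to the right bank with sample G.
2. Boatman goes back to the left bank alone.
3. Boatman goes to the right bank with sample F.
4. Boatman goes back to the left bank alone.
5. Boatman goes to the right bank with sample N.

5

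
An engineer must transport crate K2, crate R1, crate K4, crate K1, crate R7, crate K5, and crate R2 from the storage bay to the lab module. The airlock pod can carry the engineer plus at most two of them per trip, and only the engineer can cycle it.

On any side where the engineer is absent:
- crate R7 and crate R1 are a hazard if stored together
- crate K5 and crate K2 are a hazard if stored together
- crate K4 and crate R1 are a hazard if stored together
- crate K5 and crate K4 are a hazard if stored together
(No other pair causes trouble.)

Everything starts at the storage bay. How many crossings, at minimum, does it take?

Counting alone: the engineer can take at most 2 across per trip to the lab module, so moving all 7 needs at least 4 loaded trips out, with a return between consecutive ones — at least 7 crossings.
The safety rule pushes this higher. Following every safe sequence of crossings, the most of the 7 that can be at the lab module as the airlock pod arrives there on crossing 7 is 6 — never all 7.
So no plan with fewer than 9 crossings exists, and this one achieves 9:
1. Engineer goes to the lab module with crate K5 and crate R1.
2. Engineer goes back to the storage bay alone.
3. Engineer goes to the lab module with crate K2.
4. Engineer goes back to the storage bay with crate K5.
5. Engineer goes to the lab module with crate K1 and crate K4.
6. Engineer goes back to the storage bay with crate R1.
7. Engineer goes to the lab module with crate R2 and crate R7.
8. Engineer goes back to the storage bay alone.
9. Engineer goes to the lab module with crate K5 and crate R1.

9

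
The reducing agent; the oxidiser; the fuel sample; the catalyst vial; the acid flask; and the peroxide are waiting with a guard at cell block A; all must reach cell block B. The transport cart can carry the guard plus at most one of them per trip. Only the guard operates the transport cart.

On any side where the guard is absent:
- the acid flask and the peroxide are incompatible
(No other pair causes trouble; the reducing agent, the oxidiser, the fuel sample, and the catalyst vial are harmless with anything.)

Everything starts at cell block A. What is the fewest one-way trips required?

11

Counting alone: the guard can take at most 1 across per trip to cell block B, so moving all 6 needs at least 6 loaded trips out, with a return between consecutive ones — at least 11 crossings.
The plan below uses exactly 11 crossings, so it is optimal:
1. Guard goes to cell block B with the acid flask.
2. Guard goes back to cell block A alone.
3. Guard goes to cell block B with the reducing agent.
4. Guard goes back to cell block A alone.
5. Guard goes to cell block B with the oxidiser.
6. Guard goes back to cell block A alone.
7. Guard goes to cell block B with the fuel sample.
8. Guard goes back to cell block A alone.
9. Guard goes to cell block B with the catalyst vial.
10. Guard goes back to cell block A alone.
11. Guard goes to cell block B with the peroxide.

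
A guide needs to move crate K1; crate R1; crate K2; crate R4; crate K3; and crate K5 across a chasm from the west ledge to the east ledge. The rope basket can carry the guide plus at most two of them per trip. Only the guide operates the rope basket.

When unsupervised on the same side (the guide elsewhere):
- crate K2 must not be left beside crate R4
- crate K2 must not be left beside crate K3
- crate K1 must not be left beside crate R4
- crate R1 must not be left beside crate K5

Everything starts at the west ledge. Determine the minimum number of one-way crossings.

impossible

Whatever the first load, the items left behind include a forbidden pair without the guide. No opening move is safe, so no plan exists.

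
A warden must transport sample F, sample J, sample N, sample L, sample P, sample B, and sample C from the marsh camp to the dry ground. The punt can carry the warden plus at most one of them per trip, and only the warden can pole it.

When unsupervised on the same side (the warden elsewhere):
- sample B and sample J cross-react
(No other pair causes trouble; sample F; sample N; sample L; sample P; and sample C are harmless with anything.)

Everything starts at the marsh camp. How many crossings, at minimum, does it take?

Counting alone: the warden can take at most 1 across per trip to the dry ground, so moving all 7 needs at least 7 loaded trips out, with a return between consecutive ones — at least 13 crossings.
The plan below uses exactly 13 crossings, so it is optimal:
1. Warden goes to the dry ground with sample J.
2. Warden goes back to the marsh camp alone.
3. Warden goes to the dry ground with sample F.
4. Warden goes back to the marsh camp alone.
5. Warden goes to the dry ground with sample N.
6. Warden goes back to the marsh camp alone.
7. Warden goes to the dry ground with sample L.
8. Warden goes back to the marsh camp alone.
9. Warden goes to the dry ground with sample P.
10. Warden goes back to the marsh camp alone.
11. Warden goes to the dry ground with sample C.
12. Warden goes back to the marsh camp alone.
13. Warden goes to the dry ground with sample B.

13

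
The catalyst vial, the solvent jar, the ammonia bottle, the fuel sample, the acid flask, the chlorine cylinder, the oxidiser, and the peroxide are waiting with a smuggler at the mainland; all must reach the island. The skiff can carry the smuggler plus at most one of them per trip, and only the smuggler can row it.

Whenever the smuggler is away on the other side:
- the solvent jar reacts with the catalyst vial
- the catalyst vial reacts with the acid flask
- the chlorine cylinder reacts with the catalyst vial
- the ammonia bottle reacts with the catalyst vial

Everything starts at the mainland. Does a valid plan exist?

Following every safe sequence of crossings from the start, the most of the 8 that can be at the island as the skiff arrives there on crossings 1, 3, 5, 7, 9 is 1, 2, 3, 4, 5 respectively; the best ever achieved is 5 of 8.
From crossing 11 on, no configuration arises that was not already reachable earlier: only 88 distinct safe configurations (who is on which side, and where the skiff is) can ever be reached, none of them has everyone across, and every continuation just revisits them. So no valid plan exists.

No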